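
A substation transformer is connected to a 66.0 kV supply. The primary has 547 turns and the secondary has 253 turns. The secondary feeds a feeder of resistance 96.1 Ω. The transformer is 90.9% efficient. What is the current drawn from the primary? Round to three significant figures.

I_p ≈ 162 A

V_s = 66000 × 253/547 = 30527 V.
I_s = V_s/R = 30527/96.1 = 317.65 A.
P_out = V_s I_s = 30527 × 317.65 = 9.6969×10^6 W.
P_in = P_out/η = 9.6969×10^6/0.909 = 1.0668×10^7 W.
I_p = P_in/V_p = 1.0668×10^7/66000 = 162 A.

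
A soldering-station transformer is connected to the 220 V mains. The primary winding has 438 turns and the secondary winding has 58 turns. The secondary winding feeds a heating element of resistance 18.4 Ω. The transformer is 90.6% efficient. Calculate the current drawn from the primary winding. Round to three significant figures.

I_p ≈ 0.231 A

V_s = 220 × 58/438 = 29.132 V.
I_s = V_s/R = 29.132/18.4 = 1.5833 A.
P_out = V_s I_s = 29.132 × 1.5833 = 46.125 W.
P_in = P_out/η = 46.125/0.906 = 50.910 W.
I_p = P_in/V_p = 50.910/220 = 0.231 A.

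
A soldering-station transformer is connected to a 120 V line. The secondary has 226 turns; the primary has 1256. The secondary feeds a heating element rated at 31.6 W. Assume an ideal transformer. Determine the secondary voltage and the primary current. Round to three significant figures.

V_s ≈ 21.6 V, I_p ≈ 0.263 A

V_s = V_p × N_s/N_p = 120 × 226/1256 = 21.592 V.
I_s = P/V_s = 31.6/21.592 = 1.4635 A.
I_p = I_s × N_s/N_p = 1.4635 × 226/1256 = 0.263 A.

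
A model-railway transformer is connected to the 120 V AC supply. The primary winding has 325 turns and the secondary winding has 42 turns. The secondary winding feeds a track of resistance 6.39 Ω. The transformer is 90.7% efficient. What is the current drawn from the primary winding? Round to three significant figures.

V_s = 120 × 42/325 = 15.508 V.
I_s = V_s/R = 15.508/6.39 = 2.4269 A.
P_out = V_s I_s = 15.508 × 2.4269 = 37.635 W.
P_in = P_out/η = 37.635/0.907 = 41.494 W.
I_p = P_in/V_p = 41.494/120 = 0.346 A.

I_p ≈ 0.346 A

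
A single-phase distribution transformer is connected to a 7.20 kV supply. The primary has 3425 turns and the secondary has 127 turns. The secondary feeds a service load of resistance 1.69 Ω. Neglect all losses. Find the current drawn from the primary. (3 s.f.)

I_p ≈ 5.86 A

V_s = V_p × N_s/N_p = 7200 × 127/3425 = 266.98 V.
I_s = V_s/R = 266.98/1.69 = 157.98 A.
For an ideal transformer I_p N_p = I_s N_s, so I_p = 157.98 × 127/3425 = 5.86 A.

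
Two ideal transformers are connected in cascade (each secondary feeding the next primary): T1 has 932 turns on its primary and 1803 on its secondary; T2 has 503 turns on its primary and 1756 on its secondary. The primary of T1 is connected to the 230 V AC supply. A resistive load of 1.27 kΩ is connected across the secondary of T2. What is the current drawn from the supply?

I_supply ≈ 8.26 A

After T1: V = 230.00 × 1803/932 = 444.95 V.
After T2: V = 444.95 × 1756/503 = 1553.3 V.
I_load = 1553.3/1270 = 1.2231 A, so P_out = 1553.3 × 1.2231 = 1899.9 W.
All ideal ⇒ P_in = P_out, so I_supply = 1899.9/230 = 8.26 A.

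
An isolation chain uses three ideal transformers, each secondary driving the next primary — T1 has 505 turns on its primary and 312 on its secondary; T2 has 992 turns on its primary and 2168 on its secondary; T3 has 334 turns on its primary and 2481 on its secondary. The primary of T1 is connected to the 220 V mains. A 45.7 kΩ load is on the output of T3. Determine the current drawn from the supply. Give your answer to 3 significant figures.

I_supply ≈ 0.484 A

After T1: V = 220.00 × 312/505 = 135.92 V.
After T2: V = 135.92 × 2168/992 = 297.05 V.
After T3: V = 297.05 × 2481/334 = 2206.6 V.
I_load = 2206.6/45700 = 0.048283 A, so P_out = 2206.6 × 0.048283 = 106.54 W.
All ideal ⇒ P_in = P_out, so I_supply = 106.54/220 = 0.484 A.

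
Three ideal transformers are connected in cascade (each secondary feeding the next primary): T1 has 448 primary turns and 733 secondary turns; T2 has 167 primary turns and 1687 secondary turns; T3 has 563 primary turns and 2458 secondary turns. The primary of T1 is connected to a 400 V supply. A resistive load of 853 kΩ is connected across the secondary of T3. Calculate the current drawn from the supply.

I_supply ≈ 2.44 A

After T1: V = 400.00 × 733/448 = 654.46 V.
After T2: V = 654.46 × 1687/167 = 6611.3 V.
After T3: V = 6611.3 × 2458/563 = 28864 V.
I_load = 28864/853000 = 0.033838 A, so P_out = 28864 × 0.033838 = 976.71 W.
All ideal ⇒ P_in = P_out, so I_supply = 976.71/400 = 2.44 A.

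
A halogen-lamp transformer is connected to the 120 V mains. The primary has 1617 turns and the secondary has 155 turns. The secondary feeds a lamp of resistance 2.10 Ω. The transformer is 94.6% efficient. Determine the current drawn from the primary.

V_s = 120 × 155/1617 = 11.503 V.
I_s = V_s/R = 11.503/2.10 = 5.4775 A.
P_out = V_s I_s = 11.503 × 5.4775 = 63.007 W.
P_in = P_out/η = 63.007/0.946 = 66.603 W.
I_p = P_in/V_p = 66.603/120 = 0.555 A.

I_p ≈ 0.555 A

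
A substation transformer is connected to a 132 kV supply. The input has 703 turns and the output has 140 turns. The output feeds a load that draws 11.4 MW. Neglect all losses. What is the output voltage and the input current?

V_out ≈ 26300 V, I_in ≈ 86.4 A

V_out = V_in × N_out/N_in = 132000 × 140/703 = 26287 V.
I_out = P/V_out = 1.14×10^7/26287 = 433.67 A.
I_in = I_out × N_out/N_in = 433.67 × 140/703 = 86.4 A.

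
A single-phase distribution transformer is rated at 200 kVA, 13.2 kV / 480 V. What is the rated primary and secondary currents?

I_p = S/V_p = 200000/13200 = 15.2 A.
I_s = S/V_s = 200000/480 = 417 A.

I_p ≈ 15.2 A, I_s ≈ 417 A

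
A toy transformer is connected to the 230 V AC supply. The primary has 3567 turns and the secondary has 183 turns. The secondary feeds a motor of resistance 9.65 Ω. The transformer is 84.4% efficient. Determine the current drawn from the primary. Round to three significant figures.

V_s = 230 × 183/3567 = 11.800 V.
I_s = V_s/R = 11.800/9.65 = 1.2228 A.
P_out = V_s I_s = 11.800 × 1.2228 = 14.429 W.
P_in = P_out/η = 14.429/0.844 = 17.096 W.
I_p = P_in/V_p = 17.096/230 = 0.0743 A.

I_p ≈ 0.0743 A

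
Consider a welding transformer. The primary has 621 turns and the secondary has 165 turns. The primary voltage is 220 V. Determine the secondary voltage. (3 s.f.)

V_s/V_p = N_s/N_p, so V_s = 220 × 165/621 = 58.5 V.

V_s ≈ 58.5 V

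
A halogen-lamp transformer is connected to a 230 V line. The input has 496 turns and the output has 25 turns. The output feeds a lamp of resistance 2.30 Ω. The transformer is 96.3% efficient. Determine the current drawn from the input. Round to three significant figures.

I_in ≈ 0.264 A

V_out = 230 × 25/496 = 11.593 V.
I_out = V_out/R = 11.593/2.30 = 5.0403 A.
P_out = V_out I_out = 11.593 × 5.0403 = 58.431 W.
P_in = P_out/η = 58.431/0.963 = 60.676 W.
I_in = P_in/V_in = 60.676/230 = 0.264 A.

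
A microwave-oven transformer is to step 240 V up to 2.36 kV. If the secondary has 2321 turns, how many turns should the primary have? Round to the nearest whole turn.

N_p/N_s = V_p/V_s, so N_p = 2321 × 240/2360 = 236.0 ≈ 236 turns.

N_p = 236 turns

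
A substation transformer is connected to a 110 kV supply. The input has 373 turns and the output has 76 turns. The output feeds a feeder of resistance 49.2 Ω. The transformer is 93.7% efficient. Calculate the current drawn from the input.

I_in ≈ 99.1 A

V_out = 110000 × 76/373 = 22413 V.
I_out = V_out/R = 22413/49.2 = 455.55 A.
P_out = V_out I_out = 22413 × 455.55 = 1.0210×10^7 W.
P_in = P_out/η = 1.0210×10^7/0.937 = 1.0897×10^7 W.
I_in = P_in/V_in = 1.0897×10^7/110000 = 99.1 A.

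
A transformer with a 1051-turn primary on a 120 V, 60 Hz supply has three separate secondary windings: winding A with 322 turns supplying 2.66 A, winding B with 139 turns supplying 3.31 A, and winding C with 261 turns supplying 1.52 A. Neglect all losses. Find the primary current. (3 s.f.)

I_p ≈ 1.63 A

V_A = 120 × 322/1051 = 36.765 V; V_B = 120 × 139/1051 = 15.871 V; V_C = 120 × 261/1051 = 29.800 V.
P_out = V_A I_A + V_B I_B + V_C I_C = 36.765×2.66 + 15.871×3.31 + 29.800×1.52 = 97.795 + 52.532 + 45.296 = 195.62 W.
Ideal ⇒ P_in = P_out, so I_p = P_out/V_p = 195.62/120 = 1.63 A.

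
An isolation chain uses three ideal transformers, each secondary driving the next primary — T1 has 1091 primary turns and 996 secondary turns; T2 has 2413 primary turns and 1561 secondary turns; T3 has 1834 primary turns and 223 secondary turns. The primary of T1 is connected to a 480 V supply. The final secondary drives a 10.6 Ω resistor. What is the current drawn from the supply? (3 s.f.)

Secondary of T1: V = 480.00 × 996/1091 = 438.20 V.
Secondary of T2: V = 438.20 × 1561/2413 = 283.48 V.
Secondary of T3: V = 283.48 × 223/1834 = 34.469 V.
I_load = 34.469/10.6 = 3.2518 A, so P_out = 34.469 × 3.2518 = 112.09 W.
All ideal ⇒ P_in = P_out, so I_supply = 112.09/480 = 0.234 A.

I_supply ≈ 0.234 A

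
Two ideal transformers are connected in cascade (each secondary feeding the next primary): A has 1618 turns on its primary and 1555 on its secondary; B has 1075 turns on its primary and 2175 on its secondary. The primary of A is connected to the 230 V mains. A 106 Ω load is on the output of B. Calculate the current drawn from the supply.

After A: V = 230.00 × 1555/1618 = 221.04 V.
After B: V = 221.04 × 2175/1075 = 447.23 V.
I_load = 447.23/106 = 4.2191 A, so P_out = 447.23 × 4.2191 = 1886.9 W.
All ideal ⇒ P_in = P_out, so I_supply = 1886.9/230 = 8.20 A.

I_supply ≈ 8.20 A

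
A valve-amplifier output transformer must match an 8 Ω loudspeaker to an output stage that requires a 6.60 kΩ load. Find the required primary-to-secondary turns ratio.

N_p/N_s ≈ 28.7

Z_p/Z_s = (N_p/N_s)², so N_p/N_s = √(6600/8) = √825 = 28.7.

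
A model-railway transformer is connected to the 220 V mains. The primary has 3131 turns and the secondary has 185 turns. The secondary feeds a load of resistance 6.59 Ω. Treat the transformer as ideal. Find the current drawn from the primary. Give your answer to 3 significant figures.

I_p ≈ 0.117 A

V_s = V_p × N_s/N_p = 220 × 185/3131 = 12.999 V.
I_s = V_s/R = 12.999/6.59 = 1.9725 A.
For an ideal transformer I_p N_p = I_s N_s, so I_p = 1.9725 × 185/3131 = 0.117 A.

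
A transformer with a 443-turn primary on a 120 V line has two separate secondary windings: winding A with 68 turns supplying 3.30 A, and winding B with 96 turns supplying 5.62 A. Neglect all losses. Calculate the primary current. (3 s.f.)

I_p ≈ 1.72 A

V_A = 120 × 68/443 = 18.420 V; V_B = 120 × 96/443 = 26.005 V.
P_out = V_A I_A + V_B I_B = 18.420×3.30 + 26.005×5.62 = 60.786 + 146.15 = 206.93 W.
Ideal ⇒ P_in = P_out, so I_p = P_out/V_p = 206.93/120 = 1.72 A.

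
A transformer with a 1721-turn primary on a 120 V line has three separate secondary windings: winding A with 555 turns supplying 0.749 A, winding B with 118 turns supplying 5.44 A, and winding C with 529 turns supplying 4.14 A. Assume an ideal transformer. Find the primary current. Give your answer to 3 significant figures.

I_p ≈ 1.89 A

V_A = 120 × 555/1721 = 38.698 V; V_B = 120 × 118/1721 = 8.2278 V; V_C = 120 × 529/1721 = 36.886 V.
P_out = V_A I_A + V_B I_B + V_C I_C = 38.698×0.749 + 8.2278×5.44 + 36.886×4.14 = 28.985 + 44.759 + 152.71 = 226.45 W.
Ideal ⇒ P_in = P_out, so I_p = P_out/V_p = 226.45/120 = 1.89 A.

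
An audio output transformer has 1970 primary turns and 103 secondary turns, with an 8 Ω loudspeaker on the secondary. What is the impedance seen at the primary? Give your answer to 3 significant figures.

Z_p ≈ 2930 Ω

Z_p = (N_p/N_s)² × Z_s = (1970/103)² × 8 = 2930 Ω.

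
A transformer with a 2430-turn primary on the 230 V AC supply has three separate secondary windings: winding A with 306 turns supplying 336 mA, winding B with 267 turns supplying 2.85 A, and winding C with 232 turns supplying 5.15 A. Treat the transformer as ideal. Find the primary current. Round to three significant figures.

V_A = 230 × 306/2430 = 28.963 V; V_B = 230 × 267/2430 = 25.272 V; V_C = 230 × 232/2430 = 21.959 V.
P_out = V_A I_A + V_B I_B + V_C I_C = 28.963×0.336 + 25.272×2.85 + 21.959×5.15 = 9.7316 + 72.024 + 113.09 = 194.84 W.
Ideal ⇒ P_in = P_out, so I_p = P_out/V_p = 194.84/230 = 0.847 A.

I_p ≈ 0.847 A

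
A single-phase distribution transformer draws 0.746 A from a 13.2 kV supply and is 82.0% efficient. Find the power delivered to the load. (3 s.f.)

P_out ≈ 8070 W

P_in = V_p I_p = 13200 × 0.746 = 9847.2 W.
P_out = η P_in = 0.820 × 9847.2 = 8070 W.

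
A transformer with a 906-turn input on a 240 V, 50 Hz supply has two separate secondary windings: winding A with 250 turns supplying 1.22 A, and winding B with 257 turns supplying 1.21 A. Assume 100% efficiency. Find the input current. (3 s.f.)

I_in ≈ 0.680 A

V_A = 240 × 250/906 = 66.225 V; V_B = 240 × 257/906 = 68.079 V.
P_out = V_A I_A + V_B I_B = 66.225×1.22 + 68.079×1.21 = 80.795 + 82.376 = 163.17 W.
Ideal ⇒ P_in = P_out, so I_in = P_out/V_in = 163.17/240 = 0.680 A.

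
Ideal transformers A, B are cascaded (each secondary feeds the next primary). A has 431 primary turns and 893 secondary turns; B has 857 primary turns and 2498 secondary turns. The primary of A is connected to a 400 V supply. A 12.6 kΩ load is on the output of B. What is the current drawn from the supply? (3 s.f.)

I_supply ≈ 1.16 A

After A: V = 400.00 × 893/431 = 828.77 V.
After B: V = 828.77 × 2498/857 = 2415.7 V.
I_load = 2415.7/12600 = 0.19172 A, so P_out = 2415.7 × 0.19172 = 463.15 W.
All ideal ⇒ P_in = P_out, so I_supply = 463.15/400 = 1.16 A.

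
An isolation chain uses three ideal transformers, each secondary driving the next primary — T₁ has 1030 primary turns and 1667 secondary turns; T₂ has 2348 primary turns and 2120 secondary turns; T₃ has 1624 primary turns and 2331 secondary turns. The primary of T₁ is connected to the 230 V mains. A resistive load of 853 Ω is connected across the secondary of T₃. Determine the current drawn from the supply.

I_supply ≈ 1.19 A

After T₁: V = 230.00 × 1667/1030 = 372.24 V.
After T₂: V = 372.24 × 2120/2348 = 336.10 V.
After T₃: V = 336.10 × 2331/1624 = 482.41 V.
I_load = 482.41/853 = 0.56555 A, so P_out = 482.41 × 0.56555 = 272.83 W.
All ideal ⇒ P_in = P_out, so I_supply = 272.83/230 = 1.19 A.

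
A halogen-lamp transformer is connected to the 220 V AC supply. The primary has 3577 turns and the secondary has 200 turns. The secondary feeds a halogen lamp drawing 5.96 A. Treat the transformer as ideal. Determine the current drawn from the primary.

I_p ≈ 0.333 A

For an ideal transformer I_p N_p = I_s N_s, so I_p = 5.96 × 200/3577 = 0.333 A.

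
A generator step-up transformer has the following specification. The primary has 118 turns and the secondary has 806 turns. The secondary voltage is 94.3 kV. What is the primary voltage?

V_p ≈ 13800 V

V_p/V_s = N_p/N_s, so V_p = 94300 × 118/806 = 13800 V.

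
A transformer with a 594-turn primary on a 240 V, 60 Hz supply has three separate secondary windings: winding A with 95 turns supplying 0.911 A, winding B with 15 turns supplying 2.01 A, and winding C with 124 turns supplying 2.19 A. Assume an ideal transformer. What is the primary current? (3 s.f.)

V_A = 240 × 95/594 = 38.384 V; V_B = 240 × 15/594 = 6.0606 V; V_C = 240 × 124/594 = 50.101 V.
P_out = V_A I_A + V_B I_B + V_C I_C = 38.384×0.911 + 6.0606×2.01 + 50.101×2.19 = 34.968 + 12.182 + 109.72 = 156.87 W.
Ideal ⇒ P_in = P_out, so I_p = P_out/V_p = 156.87/240 = 0.654 A.

I_p ≈ 0.654 A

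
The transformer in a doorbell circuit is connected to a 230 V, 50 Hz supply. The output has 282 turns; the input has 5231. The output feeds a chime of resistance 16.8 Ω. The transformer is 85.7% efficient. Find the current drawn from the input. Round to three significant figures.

I_in ≈ 0.0464 A

V_out = 230 × 282/5231 = 12.399 V.
I_out = V_out/R = 12.399/16.8 = 0.73805 A.
P_out = V_out I_out = 12.399 × 0.73805 = 9.1511 W.
P_in = P_out/η = 9.1511/0.857 = 10.678 W.
I_in = P_in/V_in = 10.678/230 = 0.0464 A.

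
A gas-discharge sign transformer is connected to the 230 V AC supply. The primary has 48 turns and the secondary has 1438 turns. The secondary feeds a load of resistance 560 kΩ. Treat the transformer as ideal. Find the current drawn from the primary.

I_p ≈ 0.369 A

V_s = V_p × N_s/N_p = 230 × 1438/48 = 6890.4 V.
I_s = V_s/R = 6890.4/560000 = 0.012304 A.
For an ideal transformer I_p N_p = I_s N_s, so I_p = 0.012304 × 1438/48 = 0.369 A.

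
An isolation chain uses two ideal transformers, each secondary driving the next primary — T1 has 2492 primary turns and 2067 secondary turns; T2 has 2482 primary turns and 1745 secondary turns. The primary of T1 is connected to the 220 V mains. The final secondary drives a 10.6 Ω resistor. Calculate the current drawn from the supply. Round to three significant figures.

I_supply ≈ 7.06 A

After T1: V = 220.00 × 2067/2492 = 182.48 V.
After T2: V = 182.48 × 1745/2482 = 128.29 V.
I_load = 128.29/10.6 = 12.103 A, so P_out = 128.29 × 12.103 = 1552.8 W.
All ideal ⇒ P_in = P_out, so I_supply = 1552.8/220 = 7.06 A.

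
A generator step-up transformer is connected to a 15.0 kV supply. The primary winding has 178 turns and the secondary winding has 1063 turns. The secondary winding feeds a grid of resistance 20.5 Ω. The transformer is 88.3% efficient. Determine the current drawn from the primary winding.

I_p ≈ 29600 A

V_s = 15000 × 1063/178 = 89579 V.
I_s = V_s/R = 89579/20.5 = 4369.7 A.
P_out = V_s I_s = 89579 × 4369.7 = 3.9143×10^8 W.
P_in = P_out/η = 3.9143×10^8/0.883 = 4.4330×10^8 W.
I_p = P_in/V_p = 4.4330×10^8/15000 = 29600 A.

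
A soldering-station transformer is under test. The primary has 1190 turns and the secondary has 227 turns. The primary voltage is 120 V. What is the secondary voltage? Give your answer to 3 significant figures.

V_s ≈ 22.9 V

V_s/V_p = N_s/N_p, so V_s = 120 × 227/1190 = 22.9 V.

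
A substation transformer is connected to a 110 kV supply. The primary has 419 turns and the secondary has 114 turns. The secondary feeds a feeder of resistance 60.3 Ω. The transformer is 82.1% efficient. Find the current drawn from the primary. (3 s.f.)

I_p ≈ 164 A

V_s = 110000 × 114/419 = 29928 V.
I_s = V_s/R = 29928/60.3 = 496.33 A.
P_out = V_s I_s = 29928 × 496.33 = 1.4854×10^7 W.
P_in = P_out/η = 1.4854×10^7/0.821 = 1.8093×10^7 W.
I_p = P_in/V_p = 1.8093×10^7/110000 = 164 A.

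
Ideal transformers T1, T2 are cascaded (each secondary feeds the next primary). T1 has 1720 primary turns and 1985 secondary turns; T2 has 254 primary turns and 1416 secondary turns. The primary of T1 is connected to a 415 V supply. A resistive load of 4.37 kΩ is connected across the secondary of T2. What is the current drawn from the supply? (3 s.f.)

I_supply ≈ 3.93 A

Secondary of T1: V = 415.00 × 1985/1720 = 478.94 V.
Secondary of T2: V = 478.94 × 1416/254 = 2670.0 V.
I_load = 2670.0/4370 = 0.61098 A, so P_out = 2670.0 × 0.61098 = 1631.3 W.
All ideal ⇒ P_in = P_out, so I_supply = 1631.3/415 = 3.93 A.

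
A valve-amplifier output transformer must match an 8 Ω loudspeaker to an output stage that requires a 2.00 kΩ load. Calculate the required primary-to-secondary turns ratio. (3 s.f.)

N_p/N_s ≈ 15.8

Z_p/Z_s = (N_p/N_s)², so N_p/N_s = √(2000/8) = √250 = 15.8.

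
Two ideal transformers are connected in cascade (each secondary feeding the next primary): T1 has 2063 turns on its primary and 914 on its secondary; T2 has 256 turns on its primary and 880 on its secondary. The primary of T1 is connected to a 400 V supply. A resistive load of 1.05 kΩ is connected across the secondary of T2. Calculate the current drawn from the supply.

I_supply ≈ 0.884 A

Secondary of T1: V = 400.00 × 914/2063 = 177.22 V.
Secondary of T2: V = 177.22 × 880/256 = 609.19 V.
I_load = 609.19/1050 = 0.58018 A, so P_out = 609.19 × 0.58018 = 353.44 W.
All ideal ⇒ P_in = P_out, so I_supply = 353.44/400 = 0.884 A.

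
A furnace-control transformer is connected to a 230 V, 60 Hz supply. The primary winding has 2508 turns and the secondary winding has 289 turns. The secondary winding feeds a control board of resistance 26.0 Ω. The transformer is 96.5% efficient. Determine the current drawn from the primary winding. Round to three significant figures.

I_p ≈ 0.122 A

V_s = 230 × 289/2508 = 26.503 V.
I_s = V_s/R = 26.503/26.0 = 1.0194 A.
P_out = V_s I_s = 26.503 × 1.0194 = 27.016 W.
P_in = P_out/η = 27.016/0.965 = 27.996 W.
I_p = P_in/V_p = 27.996/230 = 0.122 A.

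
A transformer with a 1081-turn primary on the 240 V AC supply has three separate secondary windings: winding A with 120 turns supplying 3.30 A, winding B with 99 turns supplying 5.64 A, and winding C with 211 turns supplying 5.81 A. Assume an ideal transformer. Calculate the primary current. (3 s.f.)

I_p ≈ 2.02 A

V_A = 240 × 120/1081 = 26.642 V; V_B = 240 × 99/1081 = 21.980 V; V_C = 240 × 211/1081 = 46.846 V.
P_out = V_A I_A + V_B I_B + V_C I_C = 26.642×3.30 + 21.980×5.64 + 46.846×5.81 = 87.919 + 123.97 + 272.17 = 484.06 W.
Ideal ⇒ P_in = P_out, so I_p = P_out/V_p = 484.06/240 = 2.02 A.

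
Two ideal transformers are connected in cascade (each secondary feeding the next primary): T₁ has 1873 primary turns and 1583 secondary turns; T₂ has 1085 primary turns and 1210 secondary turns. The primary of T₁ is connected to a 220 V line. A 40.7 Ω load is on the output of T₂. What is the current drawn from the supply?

After T₁: V = 220.00 × 1583/1873 = 185.94 V.
After T₂: V = 185.94 × 1210/1085 = 207.36 V.
I_load = 207.36/40.7 = 5.0948 A, so P_out = 207.36 × 5.0948 = 1056.4 W.
All ideal ⇒ P_in = P_out, so I_supply = 1056.4/220 = 4.80 A.

I_supply ≈ 4.80 A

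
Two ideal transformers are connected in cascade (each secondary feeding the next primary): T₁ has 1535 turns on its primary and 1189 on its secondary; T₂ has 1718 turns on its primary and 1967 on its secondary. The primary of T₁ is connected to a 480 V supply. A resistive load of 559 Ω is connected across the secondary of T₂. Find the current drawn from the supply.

I_supply ≈ 0.675 A

After T₁: V = 480.00 × 1189/1535 = 371.80 V.
After T₂: V = 371.80 × 1967/1718 = 425.69 V.
I_load = 425.69/559 = 0.76152 A, so P_out = 425.69 × 0.76152 = 324.18 W.
All ideal ⇒ P_in = P_out, so I_supply = 324.18/480 = 0.675 A.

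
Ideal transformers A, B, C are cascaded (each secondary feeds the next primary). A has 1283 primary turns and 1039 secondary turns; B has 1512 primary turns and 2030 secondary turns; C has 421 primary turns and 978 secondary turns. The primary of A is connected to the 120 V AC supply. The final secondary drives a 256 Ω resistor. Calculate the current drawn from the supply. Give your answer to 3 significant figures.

After A: V = 120.00 × 1039/1283 = 97.178 V.
After B: V = 97.178 × 2030/1512 = 130.47 V.
After C: V = 130.47 × 978/421 = 303.09 V.
I_load = 303.09/256 = 1.1839 A, so P_out = 303.09 × 1.1839 = 358.84 W.
All ideal ⇒ P_in = P_out, so I_supply = 358.84/120 = 2.99 A.

I_supply ≈ 2.99 A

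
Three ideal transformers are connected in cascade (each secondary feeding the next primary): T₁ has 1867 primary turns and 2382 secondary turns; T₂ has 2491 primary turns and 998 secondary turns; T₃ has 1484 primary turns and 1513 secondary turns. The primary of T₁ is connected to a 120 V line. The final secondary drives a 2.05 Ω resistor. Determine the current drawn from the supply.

I_supply ≈ 15.9 A

After T₁: V = 120.00 × 2382/1867 = 153.10 V.
After T₂: V = 153.10 × 998/2491 = 61.339 V.
After T₃: V = 61.339 × 1513/1484 = 62.538 V.
I_load = 62.538/2.05 = 30.506 A, so P_out = 62.538 × 30.506 = 1907.8 W.
All ideal ⇒ P_in = P_out, so I_supply = 1907.8/120 = 15.9 A.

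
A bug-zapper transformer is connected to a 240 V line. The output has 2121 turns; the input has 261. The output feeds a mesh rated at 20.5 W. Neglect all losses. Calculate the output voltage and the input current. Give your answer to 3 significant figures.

V_out ≈ 1950 V, I_in ≈ 0.0854 A

V_out = V_in × N_out/N_in = 240 × 2121/261 = 1950.3 V.
I_out = P/V_out = 20.5/1950.3 = 0.010511 A.
I_in = I_out × N_out/N_in = 0.010511 × 2121/261 = 0.0854 A.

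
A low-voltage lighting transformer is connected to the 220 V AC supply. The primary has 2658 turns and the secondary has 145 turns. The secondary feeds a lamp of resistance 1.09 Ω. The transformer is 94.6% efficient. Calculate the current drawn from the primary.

V_s = 220 × 145/2658 = 12.002 V.
I_s = V_s/R = 12.002/1.09 = 11.011 A.
P_out = V_s I_s = 12.002 × 11.011 = 132.14 W.
P_in = P_out/η = 132.14/0.946 = 139.69 W.
I_p = P_in/V_p = 139.69/220 = 0.635 A.

I_p ≈ 0.635 A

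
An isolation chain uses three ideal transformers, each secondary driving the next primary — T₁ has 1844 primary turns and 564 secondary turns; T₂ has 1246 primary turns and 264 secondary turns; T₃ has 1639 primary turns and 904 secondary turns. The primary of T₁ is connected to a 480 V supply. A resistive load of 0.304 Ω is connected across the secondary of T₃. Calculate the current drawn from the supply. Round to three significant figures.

After T₁: V = 480.00 × 564/1844 = 146.81 V.
After T₂: V = 146.81 × 264/1246 = 31.106 V.
After T₃: V = 31.106 × 904/1639 = 17.157 V.
I_load = 17.157/0.304 = 56.437 A, so P_out = 17.157 × 56.437 = 968.27 W.
All ideal ⇒ P_in = P_out, so I_supply = 968.27/480 = 2.02 A.

I_supply ≈ 2.02 A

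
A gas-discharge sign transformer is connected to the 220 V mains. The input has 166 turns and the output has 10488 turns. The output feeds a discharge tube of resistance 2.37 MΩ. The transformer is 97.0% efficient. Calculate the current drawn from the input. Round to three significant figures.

V_out = 220 × 10488/166 = 13900 V.
I_out = V_out/R = 13900/(2.37×10^6) = 0.0058649 A.
P_out = V_out I_out = 13900 × 0.0058649 = 81.520 W.
P_in = P_out/η = 81.520/0.970 = 84.042 W.
I_in = P_in/V_in = 84.042/220 = 0.382 A.

I_in ≈ 0.382 A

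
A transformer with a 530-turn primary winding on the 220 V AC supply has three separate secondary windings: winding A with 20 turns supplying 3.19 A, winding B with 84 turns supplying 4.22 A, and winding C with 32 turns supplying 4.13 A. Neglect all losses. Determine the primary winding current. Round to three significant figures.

I_p ≈ 1.04 A

V_A = 220 × 20/530 = 8.3019 V; V_B = 220 × 84/530 = 34.868 V; V_C = 220 × 32/530 = 13.283 V.
P_out = V_A I_A + V_B I_B + V_C I_C = 8.3019×3.19 + 34.868×4.22 + 13.283×4.13 = 26.483 + 147.14 + 54.859 = 228.48 W.
Ideal ⇒ P_in = P_out, so I_p = P_out/V_p = 228.48/220 = 1.04 A.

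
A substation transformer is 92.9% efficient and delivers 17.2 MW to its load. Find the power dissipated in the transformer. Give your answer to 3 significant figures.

P_in = P_out/η = 1.72×10^7/0.929 = 1.85145×10^7 W.
P_loss = P_in − P_out = 1.85145×10^7 − 1.72×10^7 = 1.31×10^6 W.

P_loss ≈ 1.31×10^6 W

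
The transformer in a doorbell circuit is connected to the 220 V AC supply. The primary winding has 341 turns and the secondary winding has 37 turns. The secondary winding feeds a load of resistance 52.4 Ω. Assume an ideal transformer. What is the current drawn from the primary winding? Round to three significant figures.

I_p ≈ 0.0494 A

V_s = V_p × N_s/N_p = 220 × 37/341 = 23.871 V.
I_s = V_s/R = 23.871/52.4 = 0.45555 A.
For an ideal transformer I_p N_p = I_s N_s, so I_p = 0.45555 × 37/341 = 0.0494 A.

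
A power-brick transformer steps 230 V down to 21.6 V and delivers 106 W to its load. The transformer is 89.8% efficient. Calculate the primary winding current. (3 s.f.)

P_in = P_out/η = 106/0.898 = 118.04 W.
I_p = P_in/V_p = 118.04/230 = 0.513 A.

I_p ≈ 0.513 A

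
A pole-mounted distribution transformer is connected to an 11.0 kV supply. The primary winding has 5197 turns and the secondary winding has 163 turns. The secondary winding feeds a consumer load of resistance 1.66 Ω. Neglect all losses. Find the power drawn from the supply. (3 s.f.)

V_s = V_p × N_s/N_p = 11000 × 163/5197 = 345.01 V.
I_s = V_s/R = 345.01/1.66 = 207.84 A.
I_p = I_s × N_s/N_p = 207.84 × 163/5197 = 6.5186 A.
P = V_p I_p = 11000 × 6.5186 = 71700 W.

P ≈ 71700 W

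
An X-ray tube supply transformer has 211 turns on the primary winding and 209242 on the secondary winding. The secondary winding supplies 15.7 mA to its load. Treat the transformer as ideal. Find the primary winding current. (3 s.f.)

I_p ≈ 15.6 A

For an ideal transformer I_p/I_s = N_s/N_p, so I_p = 0.0157 × 209242/211 = 15.6 A.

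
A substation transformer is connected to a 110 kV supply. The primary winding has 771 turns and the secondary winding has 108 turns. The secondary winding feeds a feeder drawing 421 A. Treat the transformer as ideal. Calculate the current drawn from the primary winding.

For an ideal transformer I_p N_p = I_s N_s, so I_p = 421 × 108/771 = 59.0 A.

I_p ≈ 59.0 A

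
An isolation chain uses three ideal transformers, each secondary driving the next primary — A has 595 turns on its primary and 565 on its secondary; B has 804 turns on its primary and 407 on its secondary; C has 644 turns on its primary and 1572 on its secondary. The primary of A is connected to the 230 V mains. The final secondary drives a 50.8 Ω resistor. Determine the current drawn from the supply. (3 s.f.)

I_supply ≈ 6.23 A

Secondary of A: V = 230.00 × 565/595 = 218.40 V.
Secondary of B: V = 218.40 × 407/804 = 110.56 V.
Secondary of C: V = 110.56 × 1572/644 = 269.88 V.
I_load = 269.88/50.8 = 5.3125 A, so P_out = 269.88 × 5.3125 = 1433.7 W.
All ideal ⇒ P_in = P_out, so I_supply = 1433.7/230 = 6.23 A.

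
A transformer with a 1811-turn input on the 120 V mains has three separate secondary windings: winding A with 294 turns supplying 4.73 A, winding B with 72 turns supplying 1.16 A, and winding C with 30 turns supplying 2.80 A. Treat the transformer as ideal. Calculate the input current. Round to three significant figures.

V_A = 120 × 294/1811 = 19.481 V; V_B = 120 × 72/1811 = 4.7708 V; V_C = 120 × 30/1811 = 1.9879 V.
P_out = V_A I_A + V_B I_B + V_C I_C = 19.481×4.73 + 4.7708×1.16 + 1.9879×2.80 = 92.145 + 5.5342 + 5.5660 = 103.25 W.
Ideal ⇒ P_in = P_out, so I_in = P_out/V_in = 103.25/120 = 0.860 A.

I_in ≈ 0.860 A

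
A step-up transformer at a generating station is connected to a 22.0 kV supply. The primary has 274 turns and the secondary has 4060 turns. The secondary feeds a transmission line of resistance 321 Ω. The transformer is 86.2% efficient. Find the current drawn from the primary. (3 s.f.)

I_p ≈ 17500 A

V_s = 22000 × 4060/274 = 325990 V.
I_s = V_s/R = 325990/321 = 1015.5 A.
P_out = V_s I_s = 325990 × 1015.5 = 3.3105×10^8 W.
P_in = P_out/η = 3.3105×10^8/0.862 = 3.8405×10^8 W.
I_p = P_in/V_p = 3.8405×10^8/22000 = 17500 A.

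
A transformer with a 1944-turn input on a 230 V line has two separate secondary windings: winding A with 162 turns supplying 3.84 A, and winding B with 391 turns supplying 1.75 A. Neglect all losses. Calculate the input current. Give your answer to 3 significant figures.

V_A = 230 × 162/1944 = 19.167 V; V_B = 230 × 391/1944 = 46.260 V.
P_out = V_A I_A + V_B I_B = 19.167×3.84 + 46.260×1.75 = 73.600 + 80.956 = 154.56 W.
Ideal ⇒ P_in = P_out, so I_in = P_out/V_in = 154.56/230 = 0.672 A.

I_in ≈ 0.672 A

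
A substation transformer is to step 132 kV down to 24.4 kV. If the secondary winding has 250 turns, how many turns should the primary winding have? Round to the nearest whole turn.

N_p = 1352 turns

N_p/N_s = V_p/V_s, so N_p = 250 × 132000/24400 = 1352.5 ≈ 1352 turns.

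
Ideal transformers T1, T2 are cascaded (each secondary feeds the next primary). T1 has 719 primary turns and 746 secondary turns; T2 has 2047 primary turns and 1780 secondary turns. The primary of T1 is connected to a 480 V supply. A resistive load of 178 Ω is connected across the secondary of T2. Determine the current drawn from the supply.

Secondary of T1: V = 480.00 × 746/719 = 498.03 V.
Secondary of T2: V = 498.03 × 1780/2047 = 433.07 V.
I_load = 433.07/178 = 2.4330 A, so P_out = 433.07 × 2.4330 = 1053.6 W.
All ideal ⇒ P_in = P_out, so I_supply = 1053.6/480 = 2.20 A.

I_supply ≈ 2.20 A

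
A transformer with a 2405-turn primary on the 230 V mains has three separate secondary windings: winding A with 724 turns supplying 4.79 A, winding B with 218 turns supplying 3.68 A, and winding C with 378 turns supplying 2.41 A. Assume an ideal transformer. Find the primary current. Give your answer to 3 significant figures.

V_A = 230 × 724/2405 = 69.239 V; V_B = 230 × 218/2405 = 20.848 V; V_C = 230 × 378/2405 = 36.150 V.
P_out = V_A I_A + V_B I_B + V_C I_C = 69.239×4.79 + 20.848×3.68 + 36.150×2.41 = 331.66 + 76.721 + 87.121 = 495.50 W.
Ideal ⇒ P_in = P_out, so I_p = P_out/V_p = 495.50/230 = 2.15 A.

I_p ≈ 2.15 A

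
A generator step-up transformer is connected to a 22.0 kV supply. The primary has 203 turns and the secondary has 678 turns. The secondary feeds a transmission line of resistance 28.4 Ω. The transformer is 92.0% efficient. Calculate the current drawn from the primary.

V_s = 22000 × 678/203 = 73478 V.
I_s = V_s/R = 73478/28.4 = 2587.2 A.
P_out = V_s I_s = 73478 × 2587.2 = 1.9011×10^8 W.
P_in = P_out/η = 1.9011×10^8/0.920 = 2.0664×10^8 W.
I_p = P_in/V_p = 2.0664×10^8/22000 = 9390 A.

I_p ≈ 9390 A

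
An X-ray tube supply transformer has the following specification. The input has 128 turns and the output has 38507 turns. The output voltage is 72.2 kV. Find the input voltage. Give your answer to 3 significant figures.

V_in ≈ 240 V

V_in/V_out = N_in/N_out, so V_in = 72200 × 128/38507 = 240 V.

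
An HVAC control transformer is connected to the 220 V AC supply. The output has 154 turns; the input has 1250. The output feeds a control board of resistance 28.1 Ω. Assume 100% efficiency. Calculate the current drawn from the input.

V_out = V_in × N_out/N_in = 220 × 154/1250 = 27.104 V.
I_out = V_out/R = 27.104/28.1 = 0.96456 A.
For an ideal transformer I_in N_in = I_out N_out, so I_in = 0.96456 × 154/1250 = 0.119 A.

I_in ≈ 0.119 A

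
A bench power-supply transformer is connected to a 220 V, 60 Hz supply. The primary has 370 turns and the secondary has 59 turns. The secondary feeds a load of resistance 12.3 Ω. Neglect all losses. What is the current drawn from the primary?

V_s = V_p × N_s/N_p = 220 × 59/370 = 35.081 V.
I_s = V_s/R = 35.081/12.3 = 2.8521 A.
For an ideal transformer I_p N_p = I_s N_s, so I_p = 2.8521 × 59/370 = 0.455 A.

I_p ≈ 0.455 A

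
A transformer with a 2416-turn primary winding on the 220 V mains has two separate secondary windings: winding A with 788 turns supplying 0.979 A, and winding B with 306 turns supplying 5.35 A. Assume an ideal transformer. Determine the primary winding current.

I_p ≈ 0.997 A

V_A = 220 × 788/2416 = 71.755 V; V_B = 220 × 306/2416 = 27.864 V.
P_out = V_A I_A + V_B I_B = 71.755×0.979 + 27.864×5.35 = 70.248 + 149.07 = 219.32 W.
Ideal ⇒ P_in = P_out, so I_p = P_out/V_p = 219.32/220 = 0.997 A.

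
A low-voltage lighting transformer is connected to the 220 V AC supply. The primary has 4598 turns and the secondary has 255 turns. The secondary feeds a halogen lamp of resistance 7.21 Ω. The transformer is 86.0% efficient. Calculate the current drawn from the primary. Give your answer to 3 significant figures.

I_p ≈ 0.109 A

V_s = 220 × 255/4598 = 12.201 V.
I_s = V_s/R = 12.201/7.21 = 1.6922 A.
P_out = V_s I_s = 12.201 × 1.6922 = 20.647 W.
P_in = P_out/η = 20.647/0.860 = 24.008 W.
I_p = P_in/V_p = 24.008/220 = 0.109 A.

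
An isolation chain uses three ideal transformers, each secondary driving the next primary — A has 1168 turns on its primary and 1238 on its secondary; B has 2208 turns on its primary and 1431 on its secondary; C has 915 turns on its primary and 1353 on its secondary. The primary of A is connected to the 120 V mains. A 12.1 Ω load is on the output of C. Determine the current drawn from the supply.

After A: V = 120.00 × 1238/1168 = 127.19 V.
After B: V = 127.19 × 1431/2208 = 82.433 V.
After C: V = 82.433 × 1353/915 = 121.89 V.
I_load = 121.89/12.1 = 10.074 A, so P_out = 121.89 × 10.074 = 1227.9 W.
All ideal ⇒ P_in = P_out, so I_supply = 1227.9/120 = 10.2 A.

I_supply ≈ 10.2 A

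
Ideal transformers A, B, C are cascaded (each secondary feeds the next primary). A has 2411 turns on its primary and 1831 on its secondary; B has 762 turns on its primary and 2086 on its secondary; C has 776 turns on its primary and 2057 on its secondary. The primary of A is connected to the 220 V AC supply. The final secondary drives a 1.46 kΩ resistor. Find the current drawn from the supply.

I_supply ≈ 4.58 A

After A: V = 220.00 × 1831/2411 = 167.08 V.
After B: V = 167.08 × 2086/762 = 457.38 V.
After C: V = 457.38 × 2057/776 = 1212.4 V.
I_load = 1212.4/1460 = 0.83041 A, so P_out = 1212.4 × 0.83041 = 1006.8 W.
All ideal ⇒ P_in = P_out, so I_supply = 1006.8/220 = 4.58 A.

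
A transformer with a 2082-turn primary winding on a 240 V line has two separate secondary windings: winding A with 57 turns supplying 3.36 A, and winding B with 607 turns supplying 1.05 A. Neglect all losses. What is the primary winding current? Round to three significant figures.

V_A = 240 × 57/2082 = 6.5706 V; V_B = 240 × 607/2082 = 69.971 V.
P_out = V_A I_A + V_B I_B = 6.5706×3.36 + 69.971×1.05 = 22.077 + 73.470 = 95.547 W.
Ideal ⇒ P_in = P_out, so I_p = P_out/V_p = 95.547/240 = 0.398 A.

I_p ≈ 0.398 A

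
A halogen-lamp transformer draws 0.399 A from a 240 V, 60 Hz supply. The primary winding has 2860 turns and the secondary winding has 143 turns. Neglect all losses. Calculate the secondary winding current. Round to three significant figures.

I_s/I_p = N_p/N_s, so I_s = 0.399 × 2860/143 = 7.98 A.

I_s ≈ 7.98 A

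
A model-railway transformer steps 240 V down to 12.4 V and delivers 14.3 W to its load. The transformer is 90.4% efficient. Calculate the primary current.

I_p ≈ 0.0659 A

P_in = P_out/η = 14.3/0.904 = 15.819 W.
I_p = P_in/V_p = 15.819/240 = 0.0659 A.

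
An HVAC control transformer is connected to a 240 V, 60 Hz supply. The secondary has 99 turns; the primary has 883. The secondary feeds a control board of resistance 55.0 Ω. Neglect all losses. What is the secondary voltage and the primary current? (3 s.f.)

V_s = V_p × N_s/N_p = 240 × 99/883 = 26.908 V.
I_s = V_s/R = 26.908/55.0 = 0.48924 A.
I_p = I_s × N_s/N_p = 0.48924 × 99/883 = 0.0549 A.

V_s ≈ 26.9 V, I_p ≈ 0.0549 A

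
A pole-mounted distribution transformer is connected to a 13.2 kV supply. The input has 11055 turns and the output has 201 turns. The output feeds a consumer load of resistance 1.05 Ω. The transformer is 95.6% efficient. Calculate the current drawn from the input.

I_in ≈ 4.35 A

V_out = 13200 × 201/11055 = 240.00 V.
I_out = V_out/R = 240.00/1.05 = 228.57 A.
P_out = V_out I_out = 240.00 × 228.57 = 54857 W.
P_in = P_out/η = 54857/0.956 = 57382 W.
I_in = P_in/V_in = 57382/13200 = 4.35 A.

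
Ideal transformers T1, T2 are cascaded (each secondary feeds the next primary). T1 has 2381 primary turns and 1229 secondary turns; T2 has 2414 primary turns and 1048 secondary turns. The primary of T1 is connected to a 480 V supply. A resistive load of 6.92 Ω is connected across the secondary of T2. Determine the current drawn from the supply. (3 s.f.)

Secondary of T1: V = 480.00 × 1229/2381 = 247.76 V.
Secondary of T2: V = 247.76 × 1048/2414 = 107.56 V.
I_load = 107.56/6.92 = 15.544 A, so P_out = 107.56 × 15.544 = 1671.9 W.
All ideal ⇒ P_in = P_out, so I_supply = 1671.9/480 = 3.48 A.

I_supply ≈ 3.48 A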